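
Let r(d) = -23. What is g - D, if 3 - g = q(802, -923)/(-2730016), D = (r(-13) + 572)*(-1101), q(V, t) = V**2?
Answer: 412541068609/682504 ≈ 6.0445e+5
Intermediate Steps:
D = -604449 (D = (-23 + 572)*(-1101) = 549*(-1101) = -604449)
g = 2208313/682504 (g = 3 - 802**2/(-2730016) = 3 - 643204*(-1)/2730016 = 3 - 1*(-160801/682504) = 3 + 160801/682504 = 2208313/682504 ≈ 3.2356)
g - D = 2208313/682504 - 1*(-604449) = 2208313/682504 + 604449 = 412541068609/682504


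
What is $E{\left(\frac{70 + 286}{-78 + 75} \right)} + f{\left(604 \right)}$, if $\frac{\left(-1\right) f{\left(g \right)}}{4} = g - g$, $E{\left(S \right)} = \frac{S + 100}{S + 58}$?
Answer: $\frac{4}{13} \approx 0.30769$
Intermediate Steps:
$E{\left(S \right)} = \frac{100 + S}{58 + S}$
$f{\left(g \right)} = 0$ ($f{\left(g \right)} = - 4 \left(g - g\right) = \left(-4\right) 0 = 0$)
$E{\left(\frac{70 + 286}{-78 + 75} \right)} + f{\left(604 \right)} = \frac{100 + \frac{70 + 286}{-78 + 75}}{58 + \frac{70 + 286}{-78 + 75}} + 0 = \frac{100 + \frac{356}{-3}}{58 + \frac{356}{-3}} + 0 = \frac{100 + 356 \left(- \frac{1}{3}\right)}{58 + 356 \left(- \frac{1}{3}\right)} + 0 = \frac{100 - \frac{356}{3}}{58 - \frac{356}{3}} + 0 = \frac{1}{- \frac{182}{3}} \left(- \frac{56}{3}\right) + 0 = \left(- \frac{3}{182}\right) \left(- \frac{56}{3}\right) + 0 = \frac{4}{13} + 0 = \frac{4}{13}$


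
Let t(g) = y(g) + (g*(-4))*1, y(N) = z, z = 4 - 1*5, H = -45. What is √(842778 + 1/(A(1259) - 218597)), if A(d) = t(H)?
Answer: 47*√18200961308406/218418 ≈ 918.03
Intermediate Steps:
z = -1 (z = 4 - 5 = -1)
y(N) = -1
t(g) = -1 - 4*g (t(g) = -1 + (g*(-4))*1 = -1 - 4*g*1 = -1 - 4*g)
A(d) = 179 (A(d) = -1 - 4*(-45) = -1 + 180 = 179)
√(842778 + 1/(A(1259) - 218597)) = √(842778 + 1/(179 - 218597)) = √(842778 + 1/(-218418)) = √(842778 - 1/218418) = √(184077885203/218418) = 47*√18200961308406/218418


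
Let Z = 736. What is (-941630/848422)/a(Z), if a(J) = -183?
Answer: 2465/406443 ≈ 0.0060648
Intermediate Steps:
(-941630/848422)/a(Z) = -941630/848422/(-183) = -941630*1/848422*(-1/183) = -2465/2221*(-1/183) = 2465/406443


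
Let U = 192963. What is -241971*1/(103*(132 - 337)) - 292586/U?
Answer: 40513496683/4074413745 ≈ 9.9434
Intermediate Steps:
-241971*1/(103*(132 - 337)) - 292586/U = -241971*1/(103*(132 - 337)) - 292586/192963 = -241971/((-205*103)) - 292586*1/192963 = -241971/(-21115) - 292586/192963 = -241971*(-1/21115) - 292586/192963 = 241971/21115 - 292586/192963 = 40513496683/4074413745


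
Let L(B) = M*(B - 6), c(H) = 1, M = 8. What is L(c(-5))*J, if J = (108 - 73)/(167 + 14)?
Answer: -1400/181 ≈ -7.7348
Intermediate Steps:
L(B) = -48 + 8*B (L(B) = 8*(B - 6) = 8*(-6 + B) = -48 + 8*B)
J = 35/181 ≈ 0.19337
L(c(-5))*J = (-48 + 8*1)*(35/181) = (-48 + 8)*(35/181) = -40*35/181 = -1400/181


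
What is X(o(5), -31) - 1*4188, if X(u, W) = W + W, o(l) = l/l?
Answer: -4250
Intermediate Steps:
o(l) = 1
X(u, W) = 2*W
X(o(5), -31) - 1*4188 = 2*(-31) - 1*4188 = -62 - 4188 = -4250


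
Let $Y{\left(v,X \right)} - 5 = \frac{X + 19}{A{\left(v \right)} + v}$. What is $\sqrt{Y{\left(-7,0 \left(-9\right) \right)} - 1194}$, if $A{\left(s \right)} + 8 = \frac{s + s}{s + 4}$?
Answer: $\frac{2 i \sqrt{286099}}{31} \approx 34.509 i$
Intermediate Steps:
$A{\left(s \right)} = -8 + \frac{2 s}{4 + s}$ ($A{\left(s \right)} = -8 + \frac{s + s}{s + 4} = -8 + \frac{2 s}{4 + s}$)
$Y{\left(v,X \right)} = 5 + \frac{19 + X}{v + \frac{2 \left(-16 - 3 v\right)}{4 + v}}$ ($Y{\left(v,X \right)} = 5 + \frac{X + 19}{\frac{2 \left(-16 - 3 v\right)}{4 + v} + v} = 5 + \frac{19 + X}{v + \frac{2 \left(-16 - 3 v\right)}{4 + v}}$)
$\sqrt{Y{\left(-7,0 \left(-9\right) \right)} - 1194} = \sqrt{\frac{-160 - -210 + \left(4 - 7\right) \left(19 + 0 \left(-9\right) + 5 \left(-7\right)\right)}{-32 - -42 - 7 \left(4 - 7\right)} - 1194} = \sqrt{\frac{-160 + 210 - 3 \left(19 + 0 - 35\right)}{-32 + 42 - -21} - 1194} = \sqrt{\frac{-160 + 210 - -48}{-32 + 42 + 21} - 1194} = \sqrt{\frac{-160 + 210 + 48}{31} - 1194} = \sqrt{\frac{1}{31} \cdot 98 - 1194} = \sqrt{\frac{98}{31} - 1194} = \sqrt{- \frac{36916}{31}} = \frac{2 i \sqrt{286099}}{31}$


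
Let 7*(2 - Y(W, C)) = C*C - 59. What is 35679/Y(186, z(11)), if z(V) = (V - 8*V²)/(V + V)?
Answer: -999012/7277 ≈ -137.28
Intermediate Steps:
z(V) = (V - 8*V²)/(2*V) (z(V) = (V - 8*V²)/((2*V)) = (V - 8*V²)*(1/(2*V)) = (V - 8*V²)/(2*V))
Y(W, C) = 73/7 - C²/7 (Y(W, C) = 2 - (C*C - 59)/7 = 2 - (C² - 59)/7 = 2 - (-59 + C²)/7 = 2 + (59/7 - C²/7) = 73/7 - C²/7)
35679/Y(186, z(11)) = 35679/(73/7 - (½ - 4*11)²/7) = 35679/(73/7 - (½ - 44)²/7) = 35679/(73/7 - (-87/2)²/7) = 35679/(73/7 - ⅐*7569/4) = 35679/(73/7 - 7569/28) = 35679/(-7277/28) = 35679*(-28/7277) = -999012/7277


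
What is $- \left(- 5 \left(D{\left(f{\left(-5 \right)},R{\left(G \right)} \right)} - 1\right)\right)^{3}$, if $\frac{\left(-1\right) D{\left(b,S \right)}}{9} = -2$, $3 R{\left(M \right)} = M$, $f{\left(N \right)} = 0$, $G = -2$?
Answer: $614125$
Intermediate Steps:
$R{\left(M \right)} = \frac{M}{3}$
$D{\left(b,S \right)} = 18$ ($D{\left(b,S \right)} = \left(-9\right) \left(-2\right) = 18$)
$- \left(- 5 \left(D{\left(f{\left(-5 \right)},R{\left(G \right)} \right)} - 1\right)\right)^{3} = - \left(- 5 \left(18 - 1\right)\right)^{3} = - \left(\left(-5\right) 17\right)^{3} = - \left(-85\right)^{3} = \left(-1\right) \left(-614125\right) = 614125$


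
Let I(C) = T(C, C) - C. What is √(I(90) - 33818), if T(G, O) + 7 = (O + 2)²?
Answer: I*√25451 ≈ 159.53*I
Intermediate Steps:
T(G, O) = -7 + (2 + O)² (T(G, O) = -7 + (O + 2)² = -7 + (2 + O)²)
I(C) = -7 + (2 + C)² - C (I(C) = (-7 + (2 + C)²) - C = -7 + (2 + C)² - C)
√(I(90) - 33818) = √((-7 + (2 + 90)² - 1*90) - 33818) = √((-7 + 92² - 90) - 33818) = √((-7 + 8464 - 90) - 33818) = √(8367 - 33818) = √(-25451) = I*√25451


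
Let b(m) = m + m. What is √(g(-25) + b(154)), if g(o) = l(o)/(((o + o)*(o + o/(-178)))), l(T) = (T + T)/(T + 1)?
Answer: √964938451/1770 ≈ 17.550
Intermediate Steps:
l(T) = 2*T/(1 + T) (l(T) = (2*T)/(1 + T) = 2*T/(1 + T))
b(m) = 2*m
g(o) = 178/(177*o*(1 + o)) (g(o) = (2*o/(1 + o))/(((o + o)*(o + o/(-178)))) = (2*o/(1 + o))/(((2*o)*(o + o*(-1/178)))) = (2*o/(1 + o))/(((2*o)*(o - o/178))) = (2*o/(1 + o))/(((2*o)*(177*o/178))) = (2*o/(1 + o))/((177*o²/89)) = (2*o/(1 + o))*(89/(177*o²)) = 178/(177*o*(1 + o)))
√(g(-25) + b(154)) = √((178/177)/(-25*(1 - 25)) + 2*154) = √((178/177)*(-1/25)/(-24) + 308) = √((178/177)*(-1/25)*(-1/24) + 308) = √(89/53100 + 308) = √(16354889/53100) = √964938451/1770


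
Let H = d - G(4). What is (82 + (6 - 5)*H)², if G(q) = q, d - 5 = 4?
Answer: 7569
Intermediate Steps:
d = 9 (d = 5 + 4 = 9)
H = 5 (H = 9 - 1*4 = 9 - 4 = 5)
(82 + (6 - 5)*H)² = (82 + (6 - 5)*5)² = (82 + 1*5)² = (82 + 5)² = 87² = 7569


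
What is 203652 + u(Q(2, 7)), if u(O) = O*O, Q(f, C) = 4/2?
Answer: 203656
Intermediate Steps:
Q(f, C) = 2 (Q(f, C) = 4*(1/2) = 2)
u(O) = O**2
203652 + u(Q(2, 7)) = 203652 + 2**2 = 203652 + 4 = 203656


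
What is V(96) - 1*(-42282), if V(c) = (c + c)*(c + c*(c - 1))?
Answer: 1811754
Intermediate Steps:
V(c) = 2*c*(c + c*(-1 + c)) (V(c) = (2*c)*(c + c*(-1 + c)) = 2*c*(c + c*(-1 + c)))
V(96) - 1*(-42282) = 2*96³ - 1*(-42282) = 2*884736 + 42282 = 1769472 + 42282 = 1811754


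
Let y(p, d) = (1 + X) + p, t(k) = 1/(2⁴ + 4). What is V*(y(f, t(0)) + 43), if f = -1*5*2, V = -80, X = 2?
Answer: -2880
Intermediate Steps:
t(k) = 1/20 (t(k) = 1/(16 + 4) = 1/20)
f = -10 (f = -5*2 = -10)
y(p, d) = 3 + p (y(p, d) = (1 + 2) + p = 3 + p)
V*(y(f, t(0)) + 43) = -80*((3 - 10) + 43) = -80*(-7 + 43) = -80*36 = -2880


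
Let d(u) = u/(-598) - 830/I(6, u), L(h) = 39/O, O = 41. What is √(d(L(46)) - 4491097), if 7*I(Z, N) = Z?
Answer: I*√143804325852570/5658 ≈ 2119.4*I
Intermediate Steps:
I(Z, N) = Z/7
L(h) = 39/41
d(u) = -2905/3 - u/598 (d(u) = u/(-598) - 830/((⅐)*6) = u*(-1/598) - 830/6/7 = -u/598 - 830*7/6 = -u/598 - 2905/3 = -2905/3 - u/598)
√(d(L(46)) - 4491097) = √((-2905/3 - 1/598*39/41) - 4491097) = √((-2905/3 - 3/1886) - 4491097) = √(-5478839/5658 - 4491097) = √(-25416105665/5658) = I*√143804325852570/5658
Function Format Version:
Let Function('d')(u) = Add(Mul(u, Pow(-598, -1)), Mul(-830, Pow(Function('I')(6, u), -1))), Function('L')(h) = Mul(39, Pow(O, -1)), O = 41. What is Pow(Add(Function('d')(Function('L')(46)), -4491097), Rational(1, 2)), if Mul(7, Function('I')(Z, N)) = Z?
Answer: Mul(Rational(1, 5658), I, Pow(143804325852570, Rational(1, 2))) ≈ Mul(2119.4, I)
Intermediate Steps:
Function('I')(Z, N) = Mul(Rational(1, 7), Z)
Function('L')(h) = Rational(39, 41) (Function('L')(h) = Mul(39, Pow(41, -1)) = Mul(39, Rational(1, 41)) = Rational(39, 41))
Function('d')(u) = Add(Rational(-2905, 3), Mul(Rational(-1, 598), u)) (Function('d')(u) = Add(Mul(u, Pow(-598, -1)), Mul(-830, Pow(Mul(Rational(1, 7), 6), -1))) = Add(Mul(u, Rational(-1, 598)), Mul(-830, Pow(Rational(6, 7), -1))) = Add(Mul(Rational(-1, 598), u), Mul(-830, Rational(7, 6))) = Add(Mul(Rational(-1, 598), u), Rational(-2905, 3)) = Add(Rational(-2905, 3), Mul(Rational(-1, 598), u)))
Pow(Add(Function('d')(Function('L')(46)), -4491097), Rational(1, 2)) = Pow(Add(Add(Rational(-2905, 3), Mul(Rational(-1, 598), Rational(39, 41))), -4491097), Rational(1, 2)) = Pow(Add(Add(Rational(-2905, 3), Rational(-3, 1886)), -4491097), Rational(1, 2)) = Pow(Add(Rational(-5478839, 5658), -4491097), Rational(1, 2)) = Pow(Rational(-25416105665, 5658), Rational(1, 2)) = Mul(Rational(1, 5658), I, Pow(143804325852570, Rational(1, 2)))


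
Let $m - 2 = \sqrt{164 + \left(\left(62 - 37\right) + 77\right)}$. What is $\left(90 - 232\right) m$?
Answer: $-284 - 142 \sqrt{266} \approx -2599.9$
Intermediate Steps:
$m = 2 + \sqrt{266}$ ($m = 2 + \sqrt{164 + \left(\left(62 - 37\right) + 77\right)} = 2 + \sqrt{164 + \left(25 + 77\right)} = 2 + \sqrt{164 + 102} = 2 + \sqrt{266} \approx 18.31$)
$\left(90 - 232\right) m = \left(90 - 232\right) \left(2 + \sqrt{266}\right) = - 142 \left(2 + \sqrt{266}\right) = -284 - 142 \sqrt{266}$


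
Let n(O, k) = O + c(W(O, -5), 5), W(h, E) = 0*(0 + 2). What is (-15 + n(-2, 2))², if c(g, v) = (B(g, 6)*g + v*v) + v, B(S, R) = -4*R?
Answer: 169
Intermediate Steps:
W(h, E) = 0 (W(h, E) = 0*2 = 0)
c(g, v) = v + v² - 24*g (c(g, v) = ((-4*6)*g + v*v) + v = (-24*g + v²) + v = (v² - 24*g) + v = v + v² - 24*g)
n(O, k) = 30 + O (n(O, k) = O + (5 + 5² - 24*0) = O + (5 + 25 + 0) = O + 30 = 30 + O)
(-15 + n(-2, 2))² = (-15 + (30 - 2))² = (-15 + 28)² = 13² = 169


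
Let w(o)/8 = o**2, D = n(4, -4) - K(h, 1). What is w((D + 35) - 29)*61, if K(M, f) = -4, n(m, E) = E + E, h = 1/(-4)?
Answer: 1952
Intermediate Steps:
h = -1/4 (h = 1*(-1/4) = -1/4 ≈ -0.25000)
n(m, E) = 2*E
D = -4 (D = 2*(-4) - 1*(-4) = -8 + 4 = -4)
w(o) = 8*o**2
w((D + 35) - 29)*61 = (8*((-4 + 35) - 29)**2)*61 = (8*(31 - 29)**2)*61 = (8*2**2)*61 = (8*4)*61 = 32*61 = 1952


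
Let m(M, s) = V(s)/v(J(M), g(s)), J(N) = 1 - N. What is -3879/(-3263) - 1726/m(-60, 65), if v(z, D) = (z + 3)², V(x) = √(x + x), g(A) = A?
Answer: 3879/3263 - 3534848*√130/65 ≈ -6.2005e+5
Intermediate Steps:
V(x) = √2*√x (V(x) = √(2*x) = √2*√x)
v(z, D) = (3 + z)²
m(M, s) = √2*√s/(4 - M)² (m(M, s) = (√2*√s)/((3 + (1 - M))²) = (√2*√s)/((4 - M)²) = (√2*√s)/(4 - M)² = √2*√s/(4 - M)²)
-3879/(-3263) - 1726/m(-60, 65) = -3879/(-3263) - 1726*√130*(-4 - 60)²/130 = -3879*(-1/3263) - 1726*2048*√130/65 = 3879/3263 - 1726*2048*√130/65 = 3879/3263 - 3534848*√130/65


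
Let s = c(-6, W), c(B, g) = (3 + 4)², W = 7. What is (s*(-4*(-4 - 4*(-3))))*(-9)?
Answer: 14112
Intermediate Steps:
c(B, g) = 49 (c(B, g) = 7² = 49)
s = 49
(s*(-4*(-4 - 4*(-3))))*(-9) = (49*(-4*(-4 - 4*(-3))))*(-9) = (49*(-4*(-4 + 12)))*(-9) = (49*(-4*8))*(-9) = (49*(-32))*(-9) = -1568*(-9) = 14112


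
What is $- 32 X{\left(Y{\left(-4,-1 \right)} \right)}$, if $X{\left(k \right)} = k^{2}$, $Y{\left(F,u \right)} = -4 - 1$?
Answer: $-800$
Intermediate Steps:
$Y{\left(F,u \right)} = -5$ ($Y{\left(F,u \right)} = -4 - 1 = -5$)
$- 32 X{\left(Y{\left(-4,-1 \right)} \right)} = - 32 \left(-5\right)^{2} = \left(-32\right) 25 = -800$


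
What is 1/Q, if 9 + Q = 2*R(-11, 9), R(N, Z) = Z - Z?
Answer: -1/9 ≈ -0.11111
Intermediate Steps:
R(N, Z) = 0
Q = -9 (Q = -9 + 2*0 = -9 + 0 = -9)
1/Q = 1/(-9) = -1/9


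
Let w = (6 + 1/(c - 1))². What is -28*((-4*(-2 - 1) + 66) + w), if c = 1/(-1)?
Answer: -3031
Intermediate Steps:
c = -1
w = 121/4 (w = (6 + 1/(-1 - 1))² = (6 + 1/(-2))² = (6 - ½)² = (11/2)² = 121/4 ≈ 30.250)
-28*((-4*(-2 - 1) + 66) + w) = -28*((-4*(-2 - 1) + 66) + 121/4) = -28*((-4*(-3) + 66) + 121/4) = -28*((12 + 66) + 121/4) = -28*(78 + 121/4) = -28*433/4 = -3031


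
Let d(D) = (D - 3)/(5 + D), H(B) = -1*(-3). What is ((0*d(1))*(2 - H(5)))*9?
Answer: 0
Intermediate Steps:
H(B) = 3
d(D) = (-3 + D)/(5 + D)
((0*d(1))*(2 - H(5)))*9 = ((0*((-3 + 1)/(5 + 1)))*(2 - 1*3))*9 = ((0*(-2/6))*(2 - 3))*9 = ((0*((⅙)*(-2)))*(-1))*9 = ((0*(-⅓))*(-1))*9 = (0*(-1))*9 = 0*9 = 0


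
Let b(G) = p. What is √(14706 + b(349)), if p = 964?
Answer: √15670 ≈ 125.18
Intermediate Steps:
b(G) = 964
√(14706 + b(349)) = √(14706 + 964) = √15670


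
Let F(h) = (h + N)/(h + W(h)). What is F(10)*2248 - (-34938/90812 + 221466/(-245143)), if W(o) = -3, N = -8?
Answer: 50145177926609/77916741406 ≈ 643.57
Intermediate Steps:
F(h) = (-8 + h)/(-3 + h) (F(h) = (h - 8)/(h - 3) = (-8 + h)/(-3 + h))
F(10)*2248 - (-34938/90812 + 221466/(-245143)) = ((-8 + 10)/(-3 + 10))*2248 - (-34938/90812 + 221466/(-245143)) = (2/7)*2248 - (-34938*1/90812 + 221466*(-1/245143)) = ((⅐)*2)*2248 - (-17469/45406 - 221466/245143) = (2/7)*2248 - 1*(-14338288263/11130963058) = 4496/7 + 14338288263/11130963058 = 50145177926609/77916741406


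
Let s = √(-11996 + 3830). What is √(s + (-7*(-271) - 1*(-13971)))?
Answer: √(15868 + I*√8166) ≈ 125.97 + 0.3587*I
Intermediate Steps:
s = I*√8166 (s = √(-8166) = I*√8166 ≈ 90.366*I)
√(s + (-7*(-271) - 1*(-13971))) = √(I*√8166 + (-7*(-271) - 1*(-13971))) = √(I*√8166 + (1897 + 13971)) = √(I*√8166 + 15868) = √(15868 + I*√8166)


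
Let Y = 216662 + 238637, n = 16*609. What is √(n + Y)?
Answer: √465043 ≈ 681.94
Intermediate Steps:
n = 9744
Y = 455299
√(n + Y) = √(9744 + 455299) = √465043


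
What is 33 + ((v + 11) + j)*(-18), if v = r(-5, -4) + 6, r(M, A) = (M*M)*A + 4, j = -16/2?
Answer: 1599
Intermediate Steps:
j = -8 (j = -16*½ = -8)
r(M, A) = 4 + A*M² (r(M, A) = M²*A + 4 = A*M² + 4 = 4 + A*M²)
v = -90 (v = (4 - 4*(-5)²) + 6 = (4 - 4*25) + 6 = (4 - 100) + 6 = -96 + 6 = -90)
33 + ((v + 11) + j)*(-18) = 33 + ((-90 + 11) - 8)*(-18) = 33 + (-79 - 8)*(-18) = 33 - 87*(-18) = 33 + 1566 = 1599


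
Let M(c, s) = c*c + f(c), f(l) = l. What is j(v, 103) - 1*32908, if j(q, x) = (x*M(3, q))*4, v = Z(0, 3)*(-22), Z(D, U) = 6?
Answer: -27964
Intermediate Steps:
v = -132 (v = 6*(-22) = -132)
M(c, s) = c + c**2 (M(c, s) = c*c + c = c**2 + c = c + c**2)
j(q, x) = 48*x (j(q, x) = (x*(3*(1 + 3)))*4 = (x*(3*4))*4 = (x*12)*4 = (12*x)*4 = 48*x)
j(v, 103) - 1*32908 = 48*103 - 1*32908 = 4944 - 32908 = -27964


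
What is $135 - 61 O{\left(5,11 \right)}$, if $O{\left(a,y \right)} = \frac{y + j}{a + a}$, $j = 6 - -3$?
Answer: $13$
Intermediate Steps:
$j = 9$ ($j = 6 + 3 = 9$)
$O{\left(a,y \right)} = \frac{9 + y}{2 a}$ ($O{\left(a,y \right)} = \frac{y + 9}{a + a} = \frac{9 + y}{2 a}$)
$135 - 61 O{\left(5,11 \right)} = 135 - 61 \frac{9 + 11}{2 \cdot 5} = 135 - 61 \cdot \frac{1}{2} \cdot \frac{1}{5} \cdot 20 = 135 - 122 = 13$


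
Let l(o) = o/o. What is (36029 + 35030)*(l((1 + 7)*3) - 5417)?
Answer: -384855544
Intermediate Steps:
l(o) = 1
(36029 + 35030)*(l((1 + 7)*3) - 5417) = (36029 + 35030)*(1 - 5417) = 71059*(-5416) = -384855544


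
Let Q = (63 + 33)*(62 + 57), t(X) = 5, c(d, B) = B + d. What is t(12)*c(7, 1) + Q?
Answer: 11464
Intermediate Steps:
Q = 11424 (Q = 96*119 = 11424)
t(12)*c(7, 1) + Q = 5*(1 + 7) + 11424 = 5*8 + 11424 = 40 + 11424 = 11464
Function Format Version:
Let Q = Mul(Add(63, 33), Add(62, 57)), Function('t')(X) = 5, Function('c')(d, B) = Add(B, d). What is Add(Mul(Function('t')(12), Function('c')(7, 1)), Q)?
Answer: 11464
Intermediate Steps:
Q = 11424 (Q = Mul(96, 119) = 11424)
Add(Mul(Function('t')(12), Function('c')(7, 1)), Q) = Add(Mul(5, Add(1, 7)), 11424) = Add(Mul(5, 8), 11424) = Add(40, 11424) = 11464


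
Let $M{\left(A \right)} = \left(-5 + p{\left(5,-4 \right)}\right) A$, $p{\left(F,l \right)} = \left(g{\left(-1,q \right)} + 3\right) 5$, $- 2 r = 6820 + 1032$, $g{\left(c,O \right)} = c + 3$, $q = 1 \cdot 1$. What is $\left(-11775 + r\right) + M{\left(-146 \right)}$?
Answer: $-18621$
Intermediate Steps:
$q = 1$
$g{\left(c,O \right)} = 3 + c$
$r = -3926$ ($r = - \frac{6820 + 1032}{2} = \left(- \frac{1}{2}\right) 7852 = -3926$)
$p{\left(F,l \right)} = 25$ ($p{\left(F,l \right)} = \left(\left(3 - 1\right) + 3\right) 5 = \left(2 + 3\right) 5 = 5 \cdot 5 = 25$)
$M{\left(A \right)} = 20 A$ ($M{\left(A \right)} = \left(-5 + 25\right) A = 20 A$)
$\left(-11775 + r\right) + M{\left(-146 \right)} = \left(-11775 - 3926\right) + 20 \left(-146\right) = -15701 - 2920 = -18621$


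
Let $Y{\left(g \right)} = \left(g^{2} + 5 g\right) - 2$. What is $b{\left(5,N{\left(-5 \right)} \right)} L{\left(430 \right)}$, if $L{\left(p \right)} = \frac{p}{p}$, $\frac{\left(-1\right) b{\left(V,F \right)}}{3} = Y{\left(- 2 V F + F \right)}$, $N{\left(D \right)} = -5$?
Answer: $-6744$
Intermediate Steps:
$Y{\left(g \right)} = -2 + g^{2} + 5 g$
$b{\left(V,F \right)} = 6 - 15 F - 3 \left(F - 2 F V\right)^{2} + 30 F V$ ($b{\left(V,F \right)} = - 3 \left(-2 + \left(- 2 V F + F\right)^{2} + 5 \left(- 2 V F + F\right)\right) = - 3 \left(-2 + \left(- 2 F V + F\right)^{2} + 5 \left(- 2 F V + F\right)\right) = - 3 \left(-2 + \left(F - 2 F V\right)^{2} + 5 \left(F - 2 F V\right)\right) = - 3 \left(-2 + \left(F - 2 F V\right)^{2} - \left(- 5 F + 10 F V\right)\right) = - 3 \left(-2 + \left(F - 2 F V\right)^{2} + 5 F - 10 F V\right) = 6 - 15 F - 3 \left(F - 2 F V\right)^{2} + 30 F V$)
$L{\left(p \right)} = 1$
$b{\left(5,N{\left(-5 \right)} \right)} L{\left(430 \right)} = \left(6 - 3 \left(-5\right)^{2} \left(-1 + 2 \cdot 5\right)^{2} + 15 \left(-5\right) \left(-1 + 2 \cdot 5\right)\right) 1 = \left(6 - 75 \left(-1 + 10\right)^{2} + 15 \left(-5\right) \left(-1 + 10\right)\right) 1 = \left(6 - 75 \cdot 9^{2} + 15 \left(-5\right) 9\right) 1 = \left(6 - 75 \cdot 81 - 675\right) 1 = \left(6 - 6075 - 675\right) 1 = \left(-6744\right) 1 = -6744$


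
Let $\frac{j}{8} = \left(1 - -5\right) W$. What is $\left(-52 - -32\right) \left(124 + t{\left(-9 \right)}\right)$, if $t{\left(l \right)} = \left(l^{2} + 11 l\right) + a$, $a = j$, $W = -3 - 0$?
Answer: $760$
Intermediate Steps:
$W = -3$ ($W = -3 + 0 = -3$)
$j = -144$ ($j = 8 \left(1 - -5\right) \left(-3\right) = 8 \left(1 + 5\right) \left(-3\right) = 8 \cdot 6 \left(-3\right) = 8 \left(-18\right) = -144$)
$a = -144$
$t{\left(l \right)} = -144 + l^{2} + 11 l$ ($t{\left(l \right)} = \left(l^{2} + 11 l\right) - 144 = -144 + l^{2} + 11 l$)
$\left(-52 - -32\right) \left(124 + t{\left(-9 \right)}\right) = \left(-52 - -32\right) \left(124 + \left(-144 + \left(-9\right)^{2} + 11 \left(-9\right)\right)\right) = \left(-52 + 32\right) \left(124 - 162\right) = - 20 \left(124 - 162\right) = \left(-20\right) \left(-38\right) = 760$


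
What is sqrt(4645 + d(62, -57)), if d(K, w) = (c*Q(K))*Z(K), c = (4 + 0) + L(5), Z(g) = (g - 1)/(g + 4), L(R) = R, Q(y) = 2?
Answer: sqrt(564058)/11 ≈ 68.276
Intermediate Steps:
Z(g) = (-1 + g)/(4 + g)
c = 9 (c = (4 + 0) + 5 = 4 + 5 = 9)
d(K, w) = 18*(-1 + K)/(4 + K) (d(K, w) = (9*2)*((-1 + K)/(4 + K)) = 18*((-1 + K)/(4 + K)) = 18*(-1 + K)/(4 + K))
sqrt(4645 + d(62, -57)) = sqrt(4645 + 18*(-1 + 62)/(4 + 62)) = sqrt(4645 + 18*61/66) = sqrt(4645 + 18*(1/66)*61) = sqrt(4645 + 183/11) = sqrt(51278/11) = sqrt(564058)/11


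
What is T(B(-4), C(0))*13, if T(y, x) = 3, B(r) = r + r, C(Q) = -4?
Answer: 39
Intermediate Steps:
B(r) = 2*r
T(B(-4), C(0))*13 = 3*13 = 39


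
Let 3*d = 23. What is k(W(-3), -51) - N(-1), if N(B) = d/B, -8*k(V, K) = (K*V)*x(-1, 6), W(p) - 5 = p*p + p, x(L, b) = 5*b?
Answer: 25337/12 ≈ 2111.4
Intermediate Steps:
d = 23/3 (d = (1/3)*23 = 23/3 ≈ 7.6667)
W(p) = 5 + p + p**2 (W(p) = 5 + (p*p + p) = 5 + (p**2 + p) = 5 + (p + p**2) = 5 + p + p**2)
k(V, K) = -15*K*V/4 (k(V, K) = -K*V*5*6/8 = -K*V*30/8 = -15*K*V/4)
N(B) = 23/(3*B)
k(W(-3), -51) - N(-1) = -15/4*(-51)*(5 - 3 + (-3)**2) - 23/(3*(-1)) = -15/4*(-51)*(5 - 3 + 9) - 23*(-1)/3 = -15/4*(-51)*11 - 1*(-23/3) = 8415/4 + 23/3 = 25337/12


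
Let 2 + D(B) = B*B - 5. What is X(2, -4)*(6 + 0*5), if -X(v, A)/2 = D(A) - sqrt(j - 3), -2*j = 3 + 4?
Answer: -108 + 6*I*sqrt(26) ≈ -108.0 + 30.594*I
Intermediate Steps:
j = -7/2 (j = -(3 + 4)/2 = -1/2*7 = -7/2 ≈ -3.5000)
D(B) = -7 + B**2 (D(B) = -2 + (B*B - 5) = -2 + (B**2 - 5) = -2 + (-5 + B**2) = -7 + B**2)
X(v, A) = 14 - 2*A**2 + I*sqrt(26) (X(v, A) = -2*((-7 + A**2) - sqrt(-7/2 - 3)) = -2*((-7 + A**2) - sqrt(-13/2)) = -2*((-7 + A**2) - I*sqrt(26)/2) = -2*(-7 + A**2 - I*sqrt(26)/2) = 14 - 2*A**2 + I*sqrt(26))
X(2, -4)*(6 + 0*5) = (14 - 2*(-4)**2 + I*sqrt(26))*(6 + 0*5) = (14 - 2*16 + I*sqrt(26))*(6 + 0) = (14 - 32 + I*sqrt(26))*6 = (-18 + I*sqrt(26))*6 = -108 + 6*I*sqrt(26)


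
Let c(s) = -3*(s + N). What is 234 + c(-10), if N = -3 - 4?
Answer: 285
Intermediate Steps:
N = -7
c(s) = 21 - 3*s (c(s) = -3*(s - 7) = -3*(-7 + s) = 21 - 3*s)
234 + c(-10) = 234 + (21 - 3*(-10)) = 234 + (21 + 30) = 234 + 51 = 285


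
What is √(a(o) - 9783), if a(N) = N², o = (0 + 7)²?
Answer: I*√7382 ≈ 85.919*I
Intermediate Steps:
o = 49 (o = 7² = 49)
√(a(o) - 9783) = √(49² - 9783) = √(2401 - 9783) = √(-7382) = I*√7382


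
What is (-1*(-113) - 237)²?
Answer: 15376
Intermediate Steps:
(-1*(-113) - 237)² = (113 - 237)² = (-124)² = 15376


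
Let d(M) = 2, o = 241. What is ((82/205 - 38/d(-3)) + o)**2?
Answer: 1236544/25 ≈ 49462.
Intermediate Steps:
((82/205 - 38/d(-3)) + o)**2 = ((82/205 - 38/2) + 241)**2 = ((82*(1/205) - 38*1/2) + 241)**2 = ((2/5 - 19) + 241)**2 = (-93/5 + 241)**2 = (1112/5)**2 = 1236544/25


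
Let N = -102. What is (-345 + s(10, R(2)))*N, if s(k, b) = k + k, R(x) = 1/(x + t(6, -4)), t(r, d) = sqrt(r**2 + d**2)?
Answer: 33150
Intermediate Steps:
t(r, d) = sqrt(d**2 + r**2)
R(x) = 1/(x + 2*sqrt(13)) (R(x) = 1/(x + sqrt((-4)**2 + 6**2)) = 1/(x + sqrt(16 + 36)) = 1/(x + sqrt(52)) = 1/(x + 2*sqrt(13)))
s(k, b) = 2*k
(-345 + s(10, R(2)))*N = (-345 + 2*10)*(-102) = (-345 + 20)*(-102) = -325*(-102) = 33150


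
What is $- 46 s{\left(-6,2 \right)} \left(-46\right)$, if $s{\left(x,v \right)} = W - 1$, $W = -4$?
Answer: $-10580$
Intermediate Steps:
$s{\left(x,v \right)} = -5$ ($s{\left(x,v \right)} = -4 - 1 = -5$)
$- 46 s{\left(-6,2 \right)} \left(-46\right) = \left(-46\right) \left(-5\right) \left(-46\right) = 230 \left(-46\right) = -10580$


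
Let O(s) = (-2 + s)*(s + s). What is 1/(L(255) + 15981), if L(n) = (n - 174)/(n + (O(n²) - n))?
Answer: 939582350/15015465535359 ≈ 6.2574e-5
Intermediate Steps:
O(s) = 2*s*(-2 + s) (O(s) = (-2 + s)*(2*s) = 2*s*(-2 + s))
L(n) = (-174 + n)/(2*n²*(-2 + n²)) (L(n) = (n - 174)/(n + (2*n²*(-2 + n²) - n)) = (-174 + n)/(n + (-n + 2*n²*(-2 + n²))) = (-174 + n)/((2*n²*(-2 + n²))) = (-174 + n)*(1/(2*n²*(-2 + n²))) = (-174 + n)/(2*n²*(-2 + n²)))
1/(L(255) + 15981) = 1/((½)*(-174 + 255)/(255²*(-2 + 255²)) + 15981) = 1/((½)*(1/65025)*81/(-2 + 65025) + 15981) = 1/((½)*(1/65025)*81/65023 + 15981) = 1/((½)*(1/65025)*(1/65023)*81 + 15981) = 1/(9/939582350 + 15981) = 1/(15015465535359/939582350) = 939582350/15015465535359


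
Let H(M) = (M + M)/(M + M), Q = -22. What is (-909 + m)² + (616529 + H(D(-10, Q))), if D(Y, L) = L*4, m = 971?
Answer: 620374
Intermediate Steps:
D(Y, L) = 4*L
H(M) = 1 (H(M) = (2*M)/((2*M)) = (2*M)*(1/(2*M)) = 1)
(-909 + m)² + (616529 + H(D(-10, Q))) = (-909 + 971)² + (616529 + 1) = 62² + 616530 = 3844 + 616530 = 620374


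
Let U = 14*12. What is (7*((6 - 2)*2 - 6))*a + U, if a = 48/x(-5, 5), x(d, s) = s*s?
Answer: 4872/25 ≈ 194.88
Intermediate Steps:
x(d, s) = s**2
U = 168
a = 48/25 (a = 48/(5**2) = 48/25 ≈ 1.9200)
(7*((6 - 2)*2 - 6))*a + U = (7*((6 - 2)*2 - 6))*(48/25) + 168 = (7*(4*2 - 6))*(48/25) + 168 = (7*(8 - 6))*(48/25) + 168 = (7*2)*(48/25) + 168 = 14*(48/25) + 168 = 672/25 + 168 = 4872/25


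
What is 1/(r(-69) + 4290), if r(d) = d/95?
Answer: 95/407481 ≈ 0.00023314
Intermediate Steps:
r(d) = d/95 (r(d) = d*(1/95) = d/95)
1/(r(-69) + 4290) = 1/((1/95)*(-69) + 4290) = 1/(-69/95 + 4290) = 1/(407481/95) = 95/407481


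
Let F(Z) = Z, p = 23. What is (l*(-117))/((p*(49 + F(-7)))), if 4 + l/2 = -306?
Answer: 12090/161 ≈ 75.093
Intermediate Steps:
l = -620 (l = -8 + 2*(-306) = -8 - 612 = -620)
(l*(-117))/((p*(49 + F(-7)))) = (-620*(-117))/((23*(49 - 7))) = 72540/((23*42)) = 72540/966 = 72540*(1/966) = 12090/161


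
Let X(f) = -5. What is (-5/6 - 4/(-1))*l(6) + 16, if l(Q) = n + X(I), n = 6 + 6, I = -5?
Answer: 229/6 ≈ 38.167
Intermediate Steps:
n = 12
l(Q) = 7 (l(Q) = 12 - 5 = 7)
(-5/6 - 4/(-1))*l(6) + 16 = (-5/6 - 4/(-1))*7 + 16 = (-5*⅙ - 4*(-1))*7 + 16 = (-⅚ + 4)*7 + 16 = (19/6)*7 + 16 = 133/6 + 16 = 229/6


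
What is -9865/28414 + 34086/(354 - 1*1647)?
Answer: -327091683/12246434 ≈ -26.709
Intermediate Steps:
-9865/28414 + 34086/(354 - 1*1647) = -9865*1/28414 + 34086/(354 - 1647) = -9865/28414 + 34086/(-1293) = -9865/28414 + 34086*(-1/1293) = -9865/28414 - 11362/431 = -327091683/12246434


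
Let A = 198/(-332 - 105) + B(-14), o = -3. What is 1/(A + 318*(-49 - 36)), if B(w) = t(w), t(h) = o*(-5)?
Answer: -437/11805753 ≈ -3.7016e-5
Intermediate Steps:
t(h) = 15 (t(h) = -3*(-5) = 15)
B(w) = 15
A = 6357/437 (A = 198/(-332 - 105) + 15 = 198/(-437) + 15 = -1/437*198 + 15 = -198/437 + 15 = 6357/437 ≈ 14.547)
1/(A + 318*(-49 - 36)) = 1/(6357/437 + 318*(-49 - 36)) = 1/(6357/437 + 318*(-85)) = 1/(6357/437 - 27030) = 1/(-11805753/437) = -437/11805753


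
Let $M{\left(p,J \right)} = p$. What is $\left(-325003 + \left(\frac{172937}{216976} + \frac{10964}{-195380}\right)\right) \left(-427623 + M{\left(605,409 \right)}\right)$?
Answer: $\frac{735418208948229762999}{5299096360} \approx 1.3878 \cdot 10^{11}$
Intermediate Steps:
$\left(-325003 + \left(\frac{172937}{216976} + \frac{10964}{-195380}\right)\right) \left(-427623 + M{\left(605,409 \right)}\right) = \left(-325003 + \left(\frac{172937}{216976} + \frac{10964}{-195380}\right)\right) \left(-427623 + 605\right) = \left(-325003 + \left(172937 \cdot \frac{1}{216976} + 10964 \left(- \frac{1}{195380}\right)\right)\right) \left(-427018\right) = \left(-325003 + \left(\frac{172937}{216976} - \frac{2741}{48845}\right)\right) \left(-427018\right) = \left(-325003 + \frac{7852376549}{10598192720}\right) \left(-427018\right) = \left(- \frac{3444436576201611}{10598192720}\right) \left(-427018\right) = \frac{735418208948229762999}{5299096360}$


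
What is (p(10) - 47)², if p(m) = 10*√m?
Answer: 3209 - 940*√10 ≈ 236.46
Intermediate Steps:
(p(10) - 47)² = (10*√10 - 47)² = (-47 + 10*√10)²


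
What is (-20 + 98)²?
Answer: 6084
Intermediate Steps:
(-20 + 98)² = 78² = 6084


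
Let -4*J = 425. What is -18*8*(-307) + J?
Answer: 176407/4 ≈ 44102.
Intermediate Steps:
J = -425/4 (J = -¼*425 = -425/4 ≈ -106.25)
-18*8*(-307) + J = -18*8*(-307) - 425/4 = -144*(-307) - 425/4 = 44208 - 425/4 = 176407/4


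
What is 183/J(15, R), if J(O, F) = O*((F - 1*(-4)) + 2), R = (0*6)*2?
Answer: 61/30 ≈ 2.0333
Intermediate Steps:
R = 0 (R = 0*2 = 0)
J(O, F) = O*(6 + F) (J(O, F) = O*((F + 4) + 2) = O*((4 + F) + 2) = O*(6 + F))
183/J(15, R) = 183/((15*(6 + 0))) = 183/((15*6)) = 183/90 = 183*(1/90) = 61/30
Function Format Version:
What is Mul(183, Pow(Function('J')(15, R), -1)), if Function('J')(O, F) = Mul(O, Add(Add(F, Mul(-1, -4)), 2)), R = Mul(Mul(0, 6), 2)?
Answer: Rational(61, 30) ≈ 2.0333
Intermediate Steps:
R = 0 (R = Mul(0, 2) = 0)
Function('J')(O, F) = Mul(O, Add(6, F)) (Function('J')(O, F) = Mul(O, Add(Add(F, 4), 2)) = Mul(O, Add(Add(4, F), 2)) = Mul(O, Add(6, F)))
Mul(183, Pow(Function('J')(15, R), -1)) = Mul(183, Pow(Mul(15, Add(6, 0)), -1)) = Mul(183, Pow(Mul(15, 6), -1)) = Mul(183, Pow(90, -1)) = Mul(183, Rational(1, 90)) = Rational(61, 30)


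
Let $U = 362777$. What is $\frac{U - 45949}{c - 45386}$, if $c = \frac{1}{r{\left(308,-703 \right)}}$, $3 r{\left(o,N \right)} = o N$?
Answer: $- \frac{68600865872}{9827158267} \approx -6.9807$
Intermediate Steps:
$r{\left(o,N \right)} = \frac{N o}{3}$ ($r{\left(o,N \right)} = \frac{o N}{3} = \frac{N o}{3}$)
$c = - \frac{3}{216524}$ ($c = \frac{1}{\frac{1}{3} \left(-703\right) 308} = \frac{1}{- \frac{216524}{3}} = - \frac{3}{216524} \approx -1.3855 \cdot 10^{-5}$)
$\frac{U - 45949}{c - 45386} = \frac{362777 - 45949}{- \frac{3}{216524} - 45386} = \frac{316828}{- \frac{9827158267}{216524}} = 316828 \left(- \frac{216524}{9827158267}\right) = - \frac{68600865872}{9827158267}$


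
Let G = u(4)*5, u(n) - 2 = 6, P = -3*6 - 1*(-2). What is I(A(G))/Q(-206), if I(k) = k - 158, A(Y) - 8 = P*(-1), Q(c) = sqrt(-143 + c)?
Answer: 134*I*sqrt(349)/349 ≈ 7.1729*I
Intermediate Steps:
P = -16 (P = -18 + 2 = -16)
u(n) = 8 (u(n) = 2 + 6 = 8)
G = 40 (G = 8*5 = 40)
A(Y) = 24 (A(Y) = 8 - 16*(-1) = 8 + 16 = 24)
I(k) = -158 + k
I(A(G))/Q(-206) = (-158 + 24)/(sqrt(-143 - 206)) = -134*(-I*sqrt(349)/349) = -(-134)*I*sqrt(349)/349 = 134*I*sqrt(349)/349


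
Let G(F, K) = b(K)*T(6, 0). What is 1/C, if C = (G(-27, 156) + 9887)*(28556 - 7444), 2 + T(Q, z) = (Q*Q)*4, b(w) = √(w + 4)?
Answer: 9887/1995644080248 - 71*√10/249455510031 ≈ 4.0542e-9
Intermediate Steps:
b(w) = √(4 + w)
T(Q, z) = -2 + 4*Q² (T(Q, z) = -2 + (Q*Q)*4 = -2 + Q²*4 = -2 + 4*Q²)
G(F, K) = 142*√(4 + K) (G(F, K) = √(4 + K)*(-2 + 4*6²) = √(4 + K)*(-2 + 4*36) = √(4 + K)*(-2 + 144) = √(4 + K)*142 = 142*√(4 + K))
C = 208734344 + 11991616*√10 (C = (142*√(4 + 156) + 9887)*(28556 - 7444) = (142*√160 + 9887)*21112 = (142*(4*√10) + 9887)*21112 = (568*√10 + 9887)*21112 = (9887 + 568*√10)*21112 = 208734344 + 11991616*√10 ≈ 2.4666e+8)
1/C = 1/(208734344 + 11991616*√10)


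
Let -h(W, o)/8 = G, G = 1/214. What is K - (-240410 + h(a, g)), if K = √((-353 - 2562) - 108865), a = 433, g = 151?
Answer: 25723874/107 + 18*I*√345 ≈ 2.4041e+5 + 334.33*I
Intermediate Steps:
G = 1/214 ≈ 0.0046729
h(W, o) = -4/107 (h(W, o) = -8*1/214 = -4/107)
K = 18*I*√345 (K = √(-2915 - 108865) = √(-111780) = 18*I*√345 ≈ 334.33*I)
K - (-240410 + h(a, g)) = 18*I*√345 - (-240410 - 4/107) = 18*I*√345 - 1*(-25723874/107) = 18*I*√345 + 25723874/107 = 25723874/107 + 18*I*√345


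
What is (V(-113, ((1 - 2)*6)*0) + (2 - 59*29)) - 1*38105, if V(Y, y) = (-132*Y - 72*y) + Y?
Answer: -25011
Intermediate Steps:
V(Y, y) = -131*Y - 72*y
(V(-113, ((1 - 2)*6)*0) + (2 - 59*29)) - 1*38105 = ((-131*(-113) - 72*(1 - 2)*6*0) + (2 - 59*29)) - 1*38105 = ((14803 - 72*(-1*6)*0) + (2 - 1711)) - 38105 = ((14803 - (-432)*0) - 1709) - 38105 = ((14803 - 72*0) - 1709) - 38105 = ((14803 + 0) - 1709) - 38105 = (14803 - 1709) - 38105 = 13094 - 38105 = -25011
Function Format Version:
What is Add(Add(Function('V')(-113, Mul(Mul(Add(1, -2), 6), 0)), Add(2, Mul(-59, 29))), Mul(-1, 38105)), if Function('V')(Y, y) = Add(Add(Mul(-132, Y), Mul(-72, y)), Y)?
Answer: -25011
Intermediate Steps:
Function('V')(Y, y) = Add(Mul(-131, Y), Mul(-72, y))
Add(Add(Function('V')(-113, Mul(Mul(Add(1, -2), 6), 0)), Add(2, Mul(-59, 29))), Mul(-1, 38105)) = Add(Add(Add(Mul(-131, -113), Mul(-72, Mul(Mul(Add(1, -2), 6), 0))), Add(2, Mul(-59, 29))), Mul(-1, 38105)) = Add(Add(Add(14803, Mul(-72, Mul(Mul(-1, 6), 0))), Add(2, -1711)), -38105) = Add(Add(Add(14803, Mul(-72, Mul(-6, 0))), -1709), -38105) = Add(Add(Add(14803, Mul(-72, 0)), -1709), -38105) = Add(Add(Add(14803, 0), -1709), -38105) = Add(Add(14803, -1709), -38105) = Add(13094, -38105) = -25011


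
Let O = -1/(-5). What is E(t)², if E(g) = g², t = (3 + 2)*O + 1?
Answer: 16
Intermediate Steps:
O = ⅕ (O = -1*(-⅕) = ⅕ ≈ 0.20000)
t = 2 (t = (3 + 2)*(⅕) + 1 = 5*(⅕) + 1 = 1 + 1 = 2)
E(t)² = (2²)² = 4² = 16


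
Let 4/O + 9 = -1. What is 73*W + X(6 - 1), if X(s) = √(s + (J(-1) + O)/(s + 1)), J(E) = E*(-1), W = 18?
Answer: 1314 + √510/10 ≈ 1316.3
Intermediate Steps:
O = -⅖ (O = 4/(-9 - 1) = 4/(-10) = 4*(-⅒) = -⅖ ≈ -0.40000)
J(E) = -E
X(s) = √(s + 3/(5*(1 + s))) (X(s) = √(s + (-1*(-1) - ⅖)/(s + 1)) = √(s + (1 - ⅖)/(1 + s)) = √(s + 3/(5*(1 + s))))
73*W + X(6 - 1) = 73*18 + √5*√(3/(1 + (6 - 1)) + 5*(6 - 1))/5 = 1314 + √5*√(3/(1 + 5) + 5*5)/5 = 1314 + √5*√(3/6 + 25)/5 = 1314 + √5*√(3*(⅙) + 25)/5 = 1314 + √5*√(½ + 25)/5 = 1314 + √5*√(51/2)/5 = 1314 + √5*(√102/2)/5 = 1314 + √510/10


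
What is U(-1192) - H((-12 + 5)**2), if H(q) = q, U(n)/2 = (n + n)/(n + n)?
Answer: -47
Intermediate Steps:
U(n) = 2 (U(n) = 2*((n + n)/(n + n)) = 2*((2*n)/((2*n))) = 2*((2*n)*(1/(2*n))) = 2*1 = 2)
U(-1192) - H((-12 + 5)**2) = 2 - (-12 + 5)**2 = 2 - 1*(-7)**2 = 2 - 1*49 = 2 - 49 = -47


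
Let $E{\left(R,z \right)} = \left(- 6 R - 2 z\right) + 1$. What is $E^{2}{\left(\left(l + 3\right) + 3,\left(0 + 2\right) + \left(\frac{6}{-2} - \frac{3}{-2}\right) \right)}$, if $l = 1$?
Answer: $1764$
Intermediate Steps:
$E{\left(R,z \right)} = 1 - 6 R - 2 z$
$E^{2}{\left(\left(l + 3\right) + 3,\left(0 + 2\right) + \left(\frac{6}{-2} - \frac{3}{-2}\right) \right)} = \left(1 - 6 \left(\left(1 + 3\right) + 3\right) - 2 \left(\left(0 + 2\right) + \left(\frac{6}{-2} - \frac{3}{-2}\right)\right)\right)^{2} = \left(1 - 6 \left(4 + 3\right) - 2 \left(2 + \left(6 \left(- \frac{1}{2}\right) - - \frac{3}{2}\right)\right)\right)^{2} = \left(1 - 42 - 2 \left(2 + \left(-3 + \frac{3}{2}\right)\right)\right)^{2} = \left(1 - 42 - 2 \left(2 - \frac{3}{2}\right)\right)^{2} = \left(1 - 42 - 1\right)^{2} = \left(-42\right)^{2} = 1764$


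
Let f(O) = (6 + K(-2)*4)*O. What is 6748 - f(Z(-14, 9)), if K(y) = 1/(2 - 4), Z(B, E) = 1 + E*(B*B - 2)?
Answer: -240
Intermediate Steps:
Z(B, E) = 1 + E*(-2 + B²) (Z(B, E) = 1 + E*(B² - 2) = 1 + E*(-2 + B²))
K(y) = -½ (K(y) = 1/(-2) = -½)
f(O) = 4*O (f(O) = (6 - ½*4)*O = (6 - 2)*O = 4*O)
6748 - f(Z(-14, 9)) = 6748 - 4*(1 - 2*9 + 9*(-14)²) = 6748 - 4*(1 - 18 + 9*196) = 6748 - 4*(1 - 18 + 1764) = 6748 - 4*1747 = 6748 - 1*6988 = 6748 - 6988 = -240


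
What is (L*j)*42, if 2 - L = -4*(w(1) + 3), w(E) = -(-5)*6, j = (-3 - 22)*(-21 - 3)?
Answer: 3376800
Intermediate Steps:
j = 600 (j = -25*(-24) = 600)
w(E) = 30 (w(E) = -5*(-6) = 30)
L = 134 (L = 2 - (-4)*(30 + 3) = 2 - (-4)*33 = 2 - 1*(-132) = 2 + 132 = 134)
(L*j)*42 = (134*600)*42 = 80400*42 = 3376800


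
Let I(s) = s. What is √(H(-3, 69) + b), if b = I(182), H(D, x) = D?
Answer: √179 ≈ 13.379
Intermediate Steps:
b = 182
√(H(-3, 69) + b) = √(-3 + 182) = √179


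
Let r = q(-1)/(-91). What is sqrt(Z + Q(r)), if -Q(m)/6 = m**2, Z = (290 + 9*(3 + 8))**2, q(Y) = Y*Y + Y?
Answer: 389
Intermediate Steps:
q(Y) = Y + Y**2 (q(Y) = Y**2 + Y = Y + Y**2)
Z = 151321 (Z = (290 + 9*11)**2 = (290 + 99)**2 = 389**2 = 151321)
r = 0 (r = -(1 - 1)/(-91) = -1*0*(-1/91) = 0*(-1/91) = 0)
Q(m) = -6*m**2
sqrt(Z + Q(r)) = sqrt(151321 - 6*0**2) = sqrt(151321 - 6*0) = sqrt(151321 + 0) = sqrt(151321) = 389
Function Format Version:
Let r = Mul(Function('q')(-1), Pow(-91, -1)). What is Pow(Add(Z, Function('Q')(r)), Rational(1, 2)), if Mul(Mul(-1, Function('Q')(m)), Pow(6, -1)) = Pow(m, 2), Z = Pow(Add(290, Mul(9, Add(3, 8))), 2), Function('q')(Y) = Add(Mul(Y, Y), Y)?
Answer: 389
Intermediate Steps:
Function('q')(Y) = Add(Y, Pow(Y, 2)) (Function('q')(Y) = Add(Pow(Y, 2), Y) = Add(Y, Pow(Y, 2)))
Z = 151321 (Z = Pow(Add(290, Mul(9, 11)), 2) = Pow(Add(290, 99), 2) = Pow(389, 2) = 151321)
r = 0 (r = Mul(Mul(-1, Add(1, -1)), Pow(-91, -1)) = Mul(Mul(-1, 0), Rational(-1, 91)) = Mul(0, Rational(-1, 91)) = 0)
Function('Q')(m) = Mul(-6, Pow(m, 2))
Pow(Add(Z, Function('Q')(r)), Rational(1, 2)) = Pow(Add(151321, Mul(-6, Pow(0, 2))), Rational(1, 2)) = Pow(Add(151321, Mul(-6, 0)), Rational(1, 2)) = Pow(Add(151321, 0), Rational(1, 2)) = Pow(151321, Rational(1, 2)) = 389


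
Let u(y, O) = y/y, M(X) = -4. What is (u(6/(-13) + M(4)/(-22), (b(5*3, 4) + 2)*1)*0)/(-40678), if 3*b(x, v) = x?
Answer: 0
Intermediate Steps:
b(x, v) = x/3
u(y, O) = 1
(u(6/(-13) + M(4)/(-22), (b(5*3, 4) + 2)*1)*0)/(-40678) = (1*0)/(-40678) = 0*(-1/40678) = 0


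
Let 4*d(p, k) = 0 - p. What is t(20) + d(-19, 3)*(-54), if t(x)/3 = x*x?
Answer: 1887/2 ≈ 943.50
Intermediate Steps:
d(p, k) = -p/4 (d(p, k) = (0 - p)/4 = (-p)/4 = -p/4)
t(x) = 3*x² (t(x) = 3*(x*x) = 3*x²)
t(20) + d(-19, 3)*(-54) = 3*20² - ¼*(-19)*(-54) = 3*400 + (19/4)*(-54) = 1200 - 513/2 = 1887/2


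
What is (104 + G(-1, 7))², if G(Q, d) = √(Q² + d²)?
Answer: 10866 + 1040*√2 ≈ 12337.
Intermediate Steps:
(104 + G(-1, 7))² = (104 + √((-1)² + 7²))² = (104 + √(1 + 49))² = (104 + √50)² = (104 + 5*√2)²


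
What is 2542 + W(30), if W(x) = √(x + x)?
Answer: 2542 + 2*√15 ≈ 2549.7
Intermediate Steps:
W(x) = √2*√x (W(x) = √(2*x) = √2*√x)
2542 + W(30) = 2542 + √2*√30 = 2542 + 2*√15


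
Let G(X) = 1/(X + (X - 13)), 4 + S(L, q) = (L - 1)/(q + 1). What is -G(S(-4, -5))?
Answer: 2/37 ≈ 0.054054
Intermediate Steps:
S(L, q) = -4 + (-1 + L)/(1 + q) (S(L, q) = -4 + (L - 1)/(q + 1) = -4 + (-1 + L)/(1 + q))
G(X) = 1/(-13 + 2*X) (G(X) = 1/(X + (-13 + X)) = 1/(-13 + 2*X))
-G(S(-4, -5)) = -1/(-13 + 2*((-5 - 4 - 4*(-5))/(1 - 5))) = -1/(-13 + 2*((-5 - 4 + 20)/(-4))) = -1/(-13 + 2*(-¼*11)) = -1/(-13 + 2*(-11/4)) = -1/(-13 - 11/2) = -1/(-37/2) = -1*(-2/37) = 2/37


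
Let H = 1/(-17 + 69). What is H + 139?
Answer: 7229/52 ≈ 139.02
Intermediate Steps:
H = 1/52 ≈ 0.019231
H + 139 = 1/52 + 139 = 7229/52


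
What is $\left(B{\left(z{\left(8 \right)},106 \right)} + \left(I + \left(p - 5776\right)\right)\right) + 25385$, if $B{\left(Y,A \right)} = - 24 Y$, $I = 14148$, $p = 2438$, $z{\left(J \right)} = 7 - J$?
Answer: $36219$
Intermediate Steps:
$\left(B{\left(z{\left(8 \right)},106 \right)} + \left(I + \left(p - 5776\right)\right)\right) + 25385 = \left(- 24 \left(7 - 8\right) + \left(14148 + \left(2438 - 5776\right)\right)\right) + 25385 = \left(- 24 \left(7 - 8\right) + \left(14148 - 3338\right)\right) + 25385 = \left(\left(-24\right) \left(-1\right) + 10810\right) + 25385 = \left(24 + 10810\right) + 25385 = 10834 + 25385 = 36219$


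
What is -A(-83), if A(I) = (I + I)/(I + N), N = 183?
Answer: 83/50 ≈ 1.6600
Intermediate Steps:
A(I) = 2*I/(183 + I) (A(I) = (I + I)/(I + 183) = (2*I)/(183 + I) = 2*I/(183 + I))
-A(-83) = -2*(-83)/(183 - 83) = -2*(-83)/100 = -1*(-83/50) = 83/50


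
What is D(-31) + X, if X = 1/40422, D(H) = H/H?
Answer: 40423/40422 ≈ 1.0000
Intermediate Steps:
D(H) = 1
X = 1/40422 ≈ 2.4739e-5
D(-31) + X = 1 + 1/40422 = 40423/40422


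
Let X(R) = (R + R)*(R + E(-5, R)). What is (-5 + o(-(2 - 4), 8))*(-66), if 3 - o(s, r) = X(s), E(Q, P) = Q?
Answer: -660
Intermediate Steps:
X(R) = 2*R*(-5 + R) (X(R) = (R + R)*(R - 5) = (2*R)*(-5 + R) = 2*R*(-5 + R))
o(s, r) = 3 - 2*s*(-5 + s)
(-5 + o(-(2 - 4), 8))*(-66) = (-5 + (3 - 2*(-(2 - 4))*(-5 - (2 - 4))))*(-66) = (-5 + (3 - 2*(-1*(-2))*(-5 - 1*(-2))))*(-66) = (-5 + (3 - 2*2*(-5 + 2)))*(-66) = (-5 + (3 - 2*2*(-3)))*(-66) = (-5 + (3 + 12))*(-66) = (-5 + 15)*(-66) = 10*(-66) = -660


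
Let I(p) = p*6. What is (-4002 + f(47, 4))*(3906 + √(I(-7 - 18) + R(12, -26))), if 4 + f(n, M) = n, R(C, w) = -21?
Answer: -15463854 - 11877*I*√19 ≈ -1.5464e+7 - 51771.0*I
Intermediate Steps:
I(p) = 6*p
f(n, M) = -4 + n
(-4002 + f(47, 4))*(3906 + √(I(-7 - 18) + R(12, -26))) = (-4002 + (-4 + 47))*(3906 + √(6*(-7 - 18) - 21)) = (-4002 + 43)*(3906 + √(6*(-25) - 21)) = -3959*(3906 + √(-150 - 21)) = -3959*(3906 + √(-171)) = -3959*(3906 + 3*I*√19) = -15463854 - 11877*I*√19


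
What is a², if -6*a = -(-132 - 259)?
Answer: 152881/36 ≈ 4246.7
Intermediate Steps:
a = -391/6 (a = -(-1)*(-132 - 259)/6 = -(-1)*(-391)/6 = -⅙*391 = -391/6 ≈ -65.167)
a² = (-391/6)² = 152881/36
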